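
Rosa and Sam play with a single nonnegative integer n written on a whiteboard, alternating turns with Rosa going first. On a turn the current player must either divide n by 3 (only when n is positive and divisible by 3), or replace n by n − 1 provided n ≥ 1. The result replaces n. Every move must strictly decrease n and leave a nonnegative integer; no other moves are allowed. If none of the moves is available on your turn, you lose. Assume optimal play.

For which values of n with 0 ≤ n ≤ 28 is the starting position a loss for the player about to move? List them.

Label each position W (a win for the player to move) or L (a loss). A position with no legal move is L; any other position is W exactly when some move reaches an L, and L when every move reaches a W.
n=0: no move → L
n=1: →0(L), so W
n=2: →1(W) only, which is W, so L
n=3: →2(L), so W
n=4: →3(W) only, which is W, so L
n=5: →4(L), so W
n=6: →2(L), so W
n=7: →6(W) only, which is W, so L
n=8: →7(L), so W
n=9: →3(W), 8(W) — all W, so L
n=10: →9(L), so W
n=11: →10(W) only, which is W, so L
n=12: →4(L), so W
n=13: →12(W) only, which is W, so L
n=14: →13(L), so W
n=15: →5(W), 14(W) — all W, so L
n=16: →15(L), so W
n=17: →16(W) only, which is W, so L
n=18: →17(L), so W
n=19: →18(W) only, which is W, so L
n=20: →19(L), so W
n=21: →7(L), so W
n=22: →21(W) only, which is W, so L
n=23: →22(L), so W
n=24: →8(W), 23(W) — all W, so L
n=25: →24(L), so W
n=26: →25(W) only, which is W, so L
n=27: →9(L), so W
n=28: →27(W) only, which is W, so L
The losing starting values of n are exactly the entries labelled L in this table (14 of them).

0, 2, 4, 7, 9, 11, 13, 15, 17, 19, 22, 24, 26, 28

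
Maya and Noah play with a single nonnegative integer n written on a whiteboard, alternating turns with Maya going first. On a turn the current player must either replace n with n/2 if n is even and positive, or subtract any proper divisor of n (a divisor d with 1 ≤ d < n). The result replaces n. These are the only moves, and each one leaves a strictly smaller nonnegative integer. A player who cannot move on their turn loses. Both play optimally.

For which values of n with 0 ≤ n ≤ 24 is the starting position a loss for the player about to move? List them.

0, 1, 3, 5, 7, 9, 11, 13, 15, 17, 19, 21, 23

Compute win/loss labels from the base case upward. A position with no move is L. Any other position is W if it can reach an L in one move, else L.
n=0: no move → L
n=1: no move → L
n=2: reaches L-position 1 → W
n=3: only reaches 2(W), which is W → L
n=4: reaches L-position 3 → W
n=5: only reaches 4(W), which is W → L
n=6: reaches L-position 3 → W
n=7: only reaches 6(W), which is W → L
n=8: reaches L-position 7 → W
n=9: only reaches 6(W), 8(W), all W → L
n=10: reaches L-position 5 → W
n=11: only reaches 10(W), which is W → L
n=12: reaches L-position 9 → W
n=13: only reaches 12(W), which is W → L
n=14: reaches L-position 7 → W
n=15: only reaches 10(W), 12(W), 14(W), all W → L
n=16: reaches L-position 15 → W
n=17: only reaches 16(W), which is W → L
n=18: reaches L-position 9 → W
n=19: only reaches 18(W), which is W → L
n=20: reaches L-position 15 → W
n=21: only reaches 14(W), 18(W), 20(W), all W → L
n=22: reaches L-position 11 → W
n=23: only reaches 22(W), which is W → L
n=24: reaches L-position 21 → W
Reading off the rows marked L gives the requested list; there are 13 such values of n.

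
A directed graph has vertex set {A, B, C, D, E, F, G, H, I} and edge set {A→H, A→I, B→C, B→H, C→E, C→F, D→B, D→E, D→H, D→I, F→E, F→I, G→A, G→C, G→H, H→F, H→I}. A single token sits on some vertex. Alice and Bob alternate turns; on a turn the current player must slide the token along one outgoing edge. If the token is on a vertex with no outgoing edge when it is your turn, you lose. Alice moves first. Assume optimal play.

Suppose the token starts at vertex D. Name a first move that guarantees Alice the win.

Classify positions by backward induction: terminal positions (no move available) are L. From any other position, the mover wins iff some move reaches an L.
Every edge goes from a vertex to one that appears earlier in the order I, E, F, H, C, A, G, B, D, so processing vertices in that order labels each vertex after all of its successors.
I: no outgoing edge → L
E: no outgoing edge → L
F: W (go to E, an L position)
H: W (go to I, an L position)
C: W (go to E, an L position)
A: W (go to I, an L position)
G: L (options A(W), C(W), H(W) are all W)
B: L (options C(W), H(W) are all W)
D: W (go to B, an L position)
From D, the L positions reachable in one move are: B, E, I. Any move reaching one of these is winning.

Move to B.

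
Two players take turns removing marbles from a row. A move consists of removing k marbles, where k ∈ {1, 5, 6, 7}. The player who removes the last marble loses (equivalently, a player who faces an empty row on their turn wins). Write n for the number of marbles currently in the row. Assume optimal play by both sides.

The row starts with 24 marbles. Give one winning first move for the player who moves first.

Compute win/loss labels from the base case upward. A position with no move is W. Any other position is W if it can reach an L in one move, else L.
n=0: no move; the opponent has just taken the last marble and therefore loses → W
n=1: →0(W) only, which is W, so L
n=2: →1(L), so W
n=3: →2(W) only, which is W, so L
n=4: →3(L), so W
n=5: →4(W), 0(W) — all W, so L
n=6: →5(L), so W
n=7: →1(L), so W
n=8: →3(L), so W
n=9: →3(L), so W
n=10: →5(L), so W
n=11: →5(L), so W
n=12: →5(L), so W
n=13: →12(W), 8(W), 7(W), 6(W) — all W, so L
n=14: →13(L), so W
n=15: →14(W), 10(W), 9(W), 8(W) — all W, so L
n=16: →15(L), so W
n=17: →16(W), 12(W), 11(W), 10(W) — all W, so L
n=18: →17(L), so W
n=19: →13(L), so W
n=20: →15(L), so W
n=21: →15(L), so W
n=22: →17(L), so W
n=23: →17(L), so W
n=24: →17(L), so W
From 24, the L positions reachable in one move are: 17.

Remove 7, leaving 17.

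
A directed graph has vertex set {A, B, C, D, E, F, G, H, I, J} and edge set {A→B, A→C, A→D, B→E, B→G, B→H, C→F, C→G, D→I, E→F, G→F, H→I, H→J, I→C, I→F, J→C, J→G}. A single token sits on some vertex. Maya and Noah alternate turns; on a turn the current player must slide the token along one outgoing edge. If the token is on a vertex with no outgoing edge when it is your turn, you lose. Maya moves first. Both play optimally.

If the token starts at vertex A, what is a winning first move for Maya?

Move to D.

Work bottom-up. With no move the player to move loses. Otherwise the position is W if at least one move leads to an L position for the opponent, and L if every move leads to a W.
Every edge goes from a vertex to one that appears earlier in the order F, G, E, C, J, I, H, B, D, A, so processing vertices in that order labels each vertex after all of its successors.
F: no outgoing edge → L
G: reaches L-position F → W
E: reaches L-position F → W
C: reaches L-position F → W
J: only reaches C(W), G(W), all W → L
I: reaches L-position F → W
H: reaches L-position J → W
B: only reaches H(W), E(W), G(W), all W → L
D: only reaches I(W), which is W → L
A: reaches L-position D → W
From A, the L positions reachable in one move are: D, B. Any move reaching one of these is winning.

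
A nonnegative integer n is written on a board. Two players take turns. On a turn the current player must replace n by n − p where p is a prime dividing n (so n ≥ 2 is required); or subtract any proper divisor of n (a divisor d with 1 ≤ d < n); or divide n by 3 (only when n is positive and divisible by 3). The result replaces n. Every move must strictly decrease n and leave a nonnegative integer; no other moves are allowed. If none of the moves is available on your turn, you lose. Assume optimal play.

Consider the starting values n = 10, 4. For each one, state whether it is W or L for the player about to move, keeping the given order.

10: W, 4: L

Classify positions by backward induction: terminal positions (no move available) are L. From any other position, the mover wins iff some move reaches an L.
n=0: no move → L
n=1: no move → L
n=2: can move to 0, which is L ⇒ W
n=3: can move to 0, which is L ⇒ W
n=4: moves to 2(W), 3(W); every one is W ⇒ L
n=5: can move to 0, which is L ⇒ W
n=6: can move to 4, which is L ⇒ W
n=7: can move to 0, which is L ⇒ W
n=8: can move to 4, which is L ⇒ W
n=9: moves to 3(W), 6(W), 8(W); every one is W ⇒ L
n=10: can move to 9, which is L ⇒ W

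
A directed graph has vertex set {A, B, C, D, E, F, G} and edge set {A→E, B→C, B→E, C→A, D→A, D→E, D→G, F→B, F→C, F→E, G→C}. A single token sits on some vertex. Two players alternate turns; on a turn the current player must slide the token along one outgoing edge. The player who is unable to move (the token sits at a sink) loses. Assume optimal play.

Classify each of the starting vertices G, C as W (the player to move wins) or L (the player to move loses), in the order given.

Use the standard recursion: the mover loses at a terminal position; elsewhere, the mover wins exactly when some move hands the opponent an L position.
Every edge goes from a vertex to one that appears earlier in the order E, A, C, B, F, G, D, so processing vertices in that order labels each vertex after all of its successors.
E: no outgoing edge → L
A: →E(L), so W
C: →A(W) only, which is W, so L
B: →C(L), so W
F: →C(L), so W
G: →C(L), so W
D: →E(L), so W

G: W, C: L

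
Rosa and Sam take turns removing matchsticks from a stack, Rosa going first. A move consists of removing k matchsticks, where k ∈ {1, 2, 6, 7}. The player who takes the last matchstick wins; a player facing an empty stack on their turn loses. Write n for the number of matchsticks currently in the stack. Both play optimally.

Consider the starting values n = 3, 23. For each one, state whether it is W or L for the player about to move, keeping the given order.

3: L, 23: W

Compute win/loss labels from the base case upward. A position with no move is L. Any other position is W if it can reach an L in one move, else L.
n=0: no move → L
n=1: reaches L-position 0 → W
n=2: reaches L-position 0 → W
n=3: only reaches 2(W), 1(W), all W → L
n=4: reaches L-position 3 → W
n=5: reaches L-position 3 → W
n=6: reaches L-position 0 → W
n=7: reaches L-position 0 → W
n=8: only reaches 7(W), 6(W), 2(W), 1(W), all W → L
n=9: reaches L-position 8 → W
n=10: reaches L-position 8 → W
n=11: only reaches 10(W), 9(W), 5(W), 4(W), all W → L
n=12: reaches L-position 11 → W
n=13: reaches L-position 11 → W
n=14: reaches L-position 8 → W
n=15: reaches L-position 8 → W
n=16: only reaches 15(W), 14(W), 10(W), 9(W), all W → L
n=17: reaches L-position 16 → W
n=18: reaches L-position 16 → W
n=19: only reaches 18(W), 17(W), 13(W), 12(W), all W → L
n=20: reaches L-position 19 → W
n=21: reaches L-position 19 → W
n=22: reaches L-position 16 → W
n=23: reaches L-position 16 → W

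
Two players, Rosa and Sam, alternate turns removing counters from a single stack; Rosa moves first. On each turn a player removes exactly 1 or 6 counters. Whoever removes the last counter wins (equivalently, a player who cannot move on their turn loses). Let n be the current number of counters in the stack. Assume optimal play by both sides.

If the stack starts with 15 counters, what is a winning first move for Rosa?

Remove 1, leaving 14.

Work bottom-up. With no move the player to move loses. Otherwise the position is W if at least one move leads to an L position for the opponent, and L if every move leads to a W.
n=0: no move → L
n=1: can move to 0, which is L ⇒ W
n=2: the only move is to 1(W), a W ⇒ L
n=3: can move to 2, which is L ⇒ W
n=4: the only move is to 3(W), a W ⇒ L
n=5: can move to 4, which is L ⇒ W
n=6: can move to 0, which is L ⇒ W
n=7: moves to 6(W), 1(W); every one is W ⇒ L
n=8: can move to 7, which is L ⇒ W
n=9: moves to 8(W), 3(W); every one is W ⇒ L
n=10: can move to 9, which is L ⇒ W
n=11: moves to 10(W), 5(W); every one is W ⇒ L
n=12: can move to 11, which is L ⇒ W
n=13: can move to 7, which is L ⇒ W
n=14: moves to 13(W), 8(W); every one is W ⇒ L
n=15: can move to 14, which is L ⇒ W
From 15, the L positions reachable in one move are: 14, 9. Any move reaching one of these is winning.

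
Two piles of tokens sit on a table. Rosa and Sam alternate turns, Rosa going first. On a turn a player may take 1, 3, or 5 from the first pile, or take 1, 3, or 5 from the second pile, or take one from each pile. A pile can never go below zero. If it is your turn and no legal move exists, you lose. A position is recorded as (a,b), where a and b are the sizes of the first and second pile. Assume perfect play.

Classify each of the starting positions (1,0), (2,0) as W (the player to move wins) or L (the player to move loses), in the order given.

(1,0): W, (2,0): L

Use the standard recursion: the mover loses at a terminal position; elsewhere, the mover wins exactly when some move hands the opponent an L position.
No move ever increases a pile, so every position that can arise here has a ≤ 2 and b ≤ 0; it is enough to label the cells with 0 ≤ a ≤ 2 and 0 ≤ b ≤ 0.
Every move lowers a or b (never raises either), so fill the grid row by row in increasing a, and left to right within a row: each cell's successors are then already labelled.
      b=0
a=0:    L
a=1:    W
a=2:    L
Cells with no legal move (terminal, hence L): (0,0).
The remaining L cells, each justified by listing all of its moves:
(2,0): L (sole option (1,0)(W) is W)
Every other cell has at least one move into one of the L cells above, so it is W.
(1,0): the move to (0,0) reaches an L cell, so W
(2,0): one of the L cells justified above, so L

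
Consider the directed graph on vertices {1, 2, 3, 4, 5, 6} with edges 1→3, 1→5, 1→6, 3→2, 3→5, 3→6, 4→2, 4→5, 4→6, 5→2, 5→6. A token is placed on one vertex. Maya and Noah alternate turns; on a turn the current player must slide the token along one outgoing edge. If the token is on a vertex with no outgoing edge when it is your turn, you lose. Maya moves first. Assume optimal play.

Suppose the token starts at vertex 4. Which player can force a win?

Maya wins.

Work bottom-up. With no move the player to move loses. Otherwise the position is W if at least one move leads to an L position for the opponent, and L if every move leads to a W.
Every edge goes from a vertex to one that appears earlier in the order 2, 6, 5, 3, 1, 4, so processing vertices in that order labels each vertex after all of its successors.
2: no outgoing edge → L
6: no outgoing edge → L
5: W (go to 6, an L position)
3: W (go to 6, an L position)
1: W (go to 6, an L position)
4: W (go to 6, an L position)
The starting position 4 is W: Maya should move to 6, handing over an L position.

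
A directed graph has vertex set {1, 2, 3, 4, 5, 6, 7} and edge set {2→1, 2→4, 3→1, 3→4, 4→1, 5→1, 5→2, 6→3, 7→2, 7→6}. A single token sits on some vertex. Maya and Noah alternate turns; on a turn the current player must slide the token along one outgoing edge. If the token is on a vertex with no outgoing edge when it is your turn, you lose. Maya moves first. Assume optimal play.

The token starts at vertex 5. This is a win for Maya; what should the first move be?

Move to 1.

Build the W/L table. Terminal = L. A non-terminal position is W if it has a move to some L; otherwise it is L.
Every edge goes from a vertex to one that appears earlier in the order 1, 4, 2, 3, 6, 5, 7, so processing vertices in that order labels each vertex after all of its successors.
1: no outgoing edge → L
4: can move to 1, which is L ⇒ W
2: can move to 1, which is L ⇒ W
3: can move to 1, which is L ⇒ W
6: the only move is to 3(W), a W ⇒ L
5: can move to 1, which is L ⇒ W
7: can move to 6, which is L ⇒ W
From 5, the L positions reachable in one move are: 1.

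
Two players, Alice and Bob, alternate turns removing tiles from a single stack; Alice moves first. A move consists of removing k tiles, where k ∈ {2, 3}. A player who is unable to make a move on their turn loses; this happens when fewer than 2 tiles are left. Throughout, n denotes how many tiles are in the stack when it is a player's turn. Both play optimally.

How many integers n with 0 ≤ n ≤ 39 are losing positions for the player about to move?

Use the standard recursion: the mover loses at a terminal position; elsewhere, the mover wins exactly when some move hands the opponent an L position.
n=0: no move → L
n=1: no move → L
n=2: →0(L), so W
n=3: →1(L), so W
n=4: →1(L), so W
n=5: →3(W), 2(W) — all W, so L
n=6: →4(W), 3(W) — all W, so L
n=7: →5(L), so W
n=8: →6(L), so W
n=9: →6(L), so W
n=10: →8(W), 7(W) — all W, so L
n=11: →9(W), 8(W) — all W, so L
n=12: →10(L), so W
n=13: →11(L), so W
n=14: →11(L), so W
n=15: →13(W), 12(W) — all W, so L
n=16: →14(W), 13(W) — all W, so L
n=17: →15(L), so W
n=18: →16(L), so W
n=19: →16(L), so W
n=20: →18(W), 17(W) — all W, so L
n=21: →19(W), 18(W) — all W, so L
n=22: →20(L), so W
n=23: →21(L), so W
n=24: →21(L), so W
n=25: →23(W), 22(W) — all W, so L
n=26: →24(W), 23(W) — all W, so L
n=27: →25(L), so W
n=28: →26(L), so W
n=29: →26(L), so W
n=30: →28(W), 27(W) — all W, so L
n=31: →29(W), 28(W) — all W, so L
n=32: →30(L), so W
n=33: →31(L), so W
n=34: →31(L), so W
n=35: →33(W), 32(W) — all W, so L
n=36: →34(W), 33(W) — all W, so L
n=37: →35(L), so W
n=38: →36(L), so W
n=39: →36(L), so W
L entries with 0 ≤ n ≤ 39: n = 0, 1, 5, 6, 10, 11, 15, 16, 20, 21, 25, 26, 30, 31, 35, 36; that makes 16.

16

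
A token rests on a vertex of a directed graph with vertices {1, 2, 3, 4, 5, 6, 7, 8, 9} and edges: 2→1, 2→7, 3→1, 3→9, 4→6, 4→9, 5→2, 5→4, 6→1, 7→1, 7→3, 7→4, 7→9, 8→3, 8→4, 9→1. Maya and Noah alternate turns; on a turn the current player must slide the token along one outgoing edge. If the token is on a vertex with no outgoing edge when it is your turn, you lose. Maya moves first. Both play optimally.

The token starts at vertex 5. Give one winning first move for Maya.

Work bottom-up. With no move the player to move loses. Otherwise the position is W if at least one move leads to an L position for the opponent, and L if every move leads to a W.
Every edge goes from a vertex to one that appears earlier in the order 1, 9, 3, 6, 4, 7, 8, 2, 5, so processing vertices in that order labels each vertex after all of its successors.
1: no outgoing edge → L
9: reaches L-position 1 → W
3: reaches L-position 1 → W
6: reaches L-position 1 → W
4: only reaches 6(W), 9(W), all W → L
7: reaches L-position 4 → W
8: reaches L-position 4 → W
2: reaches L-position 1 → W
5: reaches L-position 4 → W
From 5, the L positions reachable in one move are: 4.

Move to 4.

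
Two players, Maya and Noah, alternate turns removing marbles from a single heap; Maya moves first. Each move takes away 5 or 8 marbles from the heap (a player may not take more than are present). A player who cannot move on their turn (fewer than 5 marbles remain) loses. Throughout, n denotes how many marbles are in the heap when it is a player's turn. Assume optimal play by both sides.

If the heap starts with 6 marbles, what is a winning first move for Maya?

Label each position W (a win for the player to move) or L (a loss). A position with no legal move is L; any other position is W exactly when some move reaches an L, and L when every move reaches a W.
n=0: no move → L
n=1: no move → L
n=2: no move → L
n=3: no move → L
n=4: no move → L
n=5: can move to 0, which is L ⇒ W
n=6: can move to 1, which is L ⇒ W
From 6, the L positions reachable in one move are: 1.

Remove 5, leaving 1.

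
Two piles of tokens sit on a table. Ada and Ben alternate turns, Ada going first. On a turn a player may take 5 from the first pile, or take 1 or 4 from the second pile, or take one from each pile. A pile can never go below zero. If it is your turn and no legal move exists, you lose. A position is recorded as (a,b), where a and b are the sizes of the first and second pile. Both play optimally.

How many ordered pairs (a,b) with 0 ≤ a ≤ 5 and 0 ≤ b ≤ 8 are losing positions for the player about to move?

Build the W/L table. Terminal = L. A non-terminal position is W if it has a move to some L; otherwise it is L.
Every move lowers a or b (never raises either), so fill the grid row by row in increasing a, and left to right within a row: each cell's successors are then already labelled.
      b=0  b=1  b=2  b=3  b=4  b=5  b=6  b=7  b=8
a=0:    L    W    L    W    W    L    W    L    W
a=1:    L    W    L    W    W    L    W    L    W
a=2:    L    W    L    W    W    L    W    L    W
a=3:    L    W    L    W    W    L    W    L    W
a=4:    L    W    L    W    W    L    W    L    W
a=5:    W    W    W    W    L    W    W    W    W
Cells with no legal move (terminal, hence L): (0,0), (1,0), (2,0), (3,0), (4,0).
The remaining L cells, each justified by listing all of its moves:
(0,2): L (sole option (0,1)(W) is W)
(0,5): L (options (0,4)(W), (0,1)(W) are all W)
(0,7): L (options (0,6)(W), (0,3)(W) are all W)
(1,2): L (options (1,1)(W), (0,1)(W) are all W)
(1,5): L (options (1,4)(W), (1,1)(W), (0,4)(W) are all W)
(1,7): L (options (1,6)(W), (1,3)(W), (0,6)(W) are all W)
(2,2): L (options (2,1)(W), (1,1)(W) are all W)
(2,5): L (options (2,4)(W), (2,1)(W), (1,4)(W) are all W)
(2,7): L (options (2,6)(W), (2,3)(W), (1,6)(W) are all W)
(3,2): L (options (3,1)(W), (2,1)(W) are all W)
(3,5): L (options (3,4)(W), (3,1)(W), (2,4)(W) are all W)
(3,7): L (options (3,6)(W), (3,3)(W), (2,6)(W) are all W)
(4,2): L (options (4,1)(W), (3,1)(W) are all W)
(4,5): L (options (4,4)(W), (4,1)(W), (3,4)(W) are all W)
(4,7): L (options (4,6)(W), (4,3)(W), (3,6)(W) are all W)
(5,4): L (options (0,4)(W), (5,3)(W), (5,0)(W), (4,3)(W) are all W)
Every other cell has at least one move into one of the L cells above, so it is W.
L cells per row: a=0: 4, a=1: 4, a=2: 4, a=3: 4, a=4: 4, a=5: 1; total 21.

21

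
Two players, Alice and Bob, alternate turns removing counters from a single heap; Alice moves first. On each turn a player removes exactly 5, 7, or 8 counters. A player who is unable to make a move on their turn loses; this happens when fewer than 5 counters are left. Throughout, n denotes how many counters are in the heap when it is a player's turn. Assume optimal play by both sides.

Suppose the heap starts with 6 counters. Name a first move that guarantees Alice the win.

Work bottom-up. With no move the player to move loses. Otherwise the position is W if at least one move leads to an L position for the opponent, and L if every move leads to a W.
n=0: no move → L
n=1: no move → L
n=2: no move → L
n=3: no move → L
n=4: no move → L
n=5: can move to 0, which is L ⇒ W
n=6: can move to 1, which is L ⇒ W
From 6, the L positions reachable in one move are: 1.

Remove 5, leaving 1.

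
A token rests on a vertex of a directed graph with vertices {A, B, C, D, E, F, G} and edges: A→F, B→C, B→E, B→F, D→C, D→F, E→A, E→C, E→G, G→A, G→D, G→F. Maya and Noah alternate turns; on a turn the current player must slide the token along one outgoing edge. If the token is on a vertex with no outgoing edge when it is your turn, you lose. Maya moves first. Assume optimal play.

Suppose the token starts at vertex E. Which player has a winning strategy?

Work bottom-up. With no move the player to move loses. Otherwise the position is W if at least one move leads to an L position for the opponent, and L if every move leads to a W.
Every edge goes from a vertex to one that appears earlier in the order F, C, D, A, G, E, B, so processing vertices in that order labels each vertex after all of its successors.
F: no outgoing edge → L
C: no outgoing edge → L
D: W (go to C, an L position)
A: W (go to F, an L position)
G: W (go to F, an L position)
E: W (go to C, an L position)
B: W (go to C, an L position)
From E Maya can move to C, reaching an L position.

Maya wins.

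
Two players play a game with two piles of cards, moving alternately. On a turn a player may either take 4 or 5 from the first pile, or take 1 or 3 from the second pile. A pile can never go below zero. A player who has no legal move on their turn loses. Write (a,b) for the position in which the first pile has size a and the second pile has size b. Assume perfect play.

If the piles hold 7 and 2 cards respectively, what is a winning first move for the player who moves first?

Move to (3,2).

Work bottom-up. With no move the player to move loses. Otherwise the position is W if at least one move leads to an L position for the opponent, and L if every move leads to a W.
No move ever increases a pile, so every position that can arise here has a ≤ 7 and b ≤ 2; it is enough to label the cells with 0 ≤ a ≤ 7 and 0 ≤ b ≤ 2.
Every move lowers a or b (never raises either), so fill the grid row by row in increasing a, and left to right within a row: each cell's successors are then already labelled.
      b=0  b=1  b=2
a=0:    L    W    L
a=1:    L    W    L
a=2:    L    W    L
a=3:    L    W    L
a=4:    W    L    W
a=5:    W    L    W
a=6:    W    L    W
a=7:    W    L    W
Cells with no legal move (terminal, hence L): (0,0), (1,0), (2,0), (3,0).
The remaining L cells, each justified by listing all of its moves:
(0,2): L (sole option (0,1)(W) is W)
(1,2): L (sole option (1,1)(W) is W)
(2,2): L (sole option (2,1)(W) is W)
(3,2): L (sole option (3,1)(W) is W)
(4,1): L (options (0,1)(W), (4,0)(W) are all W)
(5,1): L (options (1,1)(W), (0,1)(W), (5,0)(W) are all W)
(6,1): L (options (2,1)(W), (1,1)(W), (6,0)(W) are all W)
(7,1): L (options (3,1)(W), (2,1)(W), (7,0)(W) are all W)
Every other cell has at least one move into one of the L cells above, so it is W.
From (7,2), the L positions reachable in one move are: (3,2), (2,2), (7,1). Any move reaching one of these is winning.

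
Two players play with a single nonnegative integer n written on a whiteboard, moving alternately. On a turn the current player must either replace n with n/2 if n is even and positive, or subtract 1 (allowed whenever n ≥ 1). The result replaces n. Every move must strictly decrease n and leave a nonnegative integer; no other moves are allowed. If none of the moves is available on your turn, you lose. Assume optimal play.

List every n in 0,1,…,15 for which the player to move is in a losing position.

0, 2, 5, 7, 9, 11, 13, 15

Work bottom-up. With no move the player to move loses. Otherwise the position is W if at least one move leads to an L position for the opponent, and L if every move leads to a W.
n=0: no move → L
n=1: can move to 0, which is L ⇒ W
n=2: the only move is to 1(W), a W ⇒ L
n=3: can move to 2, which is L ⇒ W
n=4: can move to 2, which is L ⇒ W
n=5: the only move is to 4(W), a W ⇒ L
n=6: can move to 5, which is L ⇒ W
n=7: the only move is to 6(W), a W ⇒ L
n=8: can move to 7, which is L ⇒ W
n=9: the only move is to 8(W), a W ⇒ L
n=10: can move to 5, which is L ⇒ W
n=11: the only move is to 10(W), a W ⇒ L
n=12: can move to 11, which is L ⇒ W
n=13: the only move is to 12(W), a W ⇒ L
n=14: can move to 7, which is L ⇒ W
n=15: the only move is to 14(W), a W ⇒ L
The losing starting values of n are exactly the entries labelled L in this table (8 of them).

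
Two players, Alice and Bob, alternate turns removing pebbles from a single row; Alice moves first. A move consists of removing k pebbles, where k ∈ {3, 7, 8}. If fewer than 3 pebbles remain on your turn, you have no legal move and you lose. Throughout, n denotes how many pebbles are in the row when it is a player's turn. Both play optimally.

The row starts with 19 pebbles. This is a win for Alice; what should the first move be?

Positions with no move are L. A position that does have a move is losing for the player to move precisely when every available move leads to a winning position for the opponent. Fill in the labels:
n=0: no move → L
n=1: no move → L
n=2: no move → L
n=3: reaches L-position 0 → W
n=4: reaches L-position 1 → W
n=5: reaches L-position 2 → W
n=6: only reaches 3(W), which is W → L
n=7: reaches L-position 0 → W
n=8: reaches L-position 1 → W
n=9: reaches L-position 6 → W
n=10: reaches L-position 2 → W
n=11: only reaches 8(W), 4(W), 3(W), all W → L
n=12: only reaches 9(W), 5(W), 4(W), all W → L
n=13: reaches L-position 6 → W
n=14: reaches L-position 11 → W
n=15: reaches L-position 12 → W
n=16: only reaches 13(W), 9(W), 8(W), all W → L
n=17: only reaches 14(W), 10(W), 9(W), all W → L
n=18: reaches L-position 11 → W
n=19: reaches L-position 16 → W
From 19, the L positions reachable in one move are: 16, 12, 11. Any move reaching one of these is winning.

Remove 3, leaving 16.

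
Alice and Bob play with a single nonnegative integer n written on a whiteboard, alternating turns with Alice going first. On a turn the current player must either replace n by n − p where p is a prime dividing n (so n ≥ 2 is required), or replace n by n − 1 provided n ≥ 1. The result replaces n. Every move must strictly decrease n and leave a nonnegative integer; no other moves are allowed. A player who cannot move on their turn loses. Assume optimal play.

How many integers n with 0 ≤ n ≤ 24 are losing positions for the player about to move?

Compute win/loss labels from the base case upward. A position with no move is L. Any other position is W if it can reach an L in one move, else L.
n=0: no move → L
n=1: →0(L), so W
n=2: →0(L), so W
n=3: →0(L), so W
n=4: →2(W), 3(W) — all W, so L
n=5: →0(L), so W
n=6: →4(L), so W
n=7: →0(L), so W
n=8: →6(W), 7(W) — all W, so L
n=9: →8(L), so W
n=10: →8(L), so W
n=11: →0(L), so W
n=12: →9(W), 10(W), 11(W) — all W, so L
n=13: →0(L), so W
n=14: →12(L), so W
n=15: →12(L), so W
n=16: →14(W), 15(W) — all W, so L
n=17: →0(L), so W
n=18: →16(L), so W
n=19: →0(L), so W
n=20: →15(W), 18(W), 19(W) — all W, so L
n=21: →20(L), so W
n=22: →20(L), so W
n=23: →0(L), so W
n=24: →21(W), 22(W), 23(W) — all W, so L
L entries with 0 ≤ n ≤ 24: n = 0, 4, 8, 12, 16, 20, 24; that makes 7.

7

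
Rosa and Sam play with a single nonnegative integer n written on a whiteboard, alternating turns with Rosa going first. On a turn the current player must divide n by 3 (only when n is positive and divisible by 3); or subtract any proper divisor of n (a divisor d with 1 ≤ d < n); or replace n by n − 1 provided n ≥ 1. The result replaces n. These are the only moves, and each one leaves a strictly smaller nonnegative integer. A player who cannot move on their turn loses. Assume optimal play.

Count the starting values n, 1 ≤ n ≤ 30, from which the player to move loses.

Compute win/loss labels from the base case upward. A position with no move is L. Any other position is W if it can reach an L in one move, else L.
n=0: no move → L
n=1: can move to 0, which is L ⇒ W
n=2: the only move is to 1(W), a W ⇒ L
n=3: can move to 2, which is L ⇒ W
n=4: can move to 2, which is L ⇒ W
n=5: the only move is to 4(W), a W ⇒ L
n=6: can move to 2, which is L ⇒ W
n=7: the only move is to 6(W), a W ⇒ L
n=8: can move to 7, which is L ⇒ W
n=9: moves to 3(W), 6(W), 8(W); every one is W ⇒ L
n=10: can move to 5, which is L ⇒ W
n=11: the only move is to 10(W), a W ⇒ L
n=12: can move to 9, which is L ⇒ W
n=13: the only move is to 12(W), a W ⇒ L
n=14: can move to 7, which is L ⇒ W
n=15: can move to 5, which is L ⇒ W
n=16: moves to 8(W), 12(W), 14(W), 15(W); every one is W ⇒ L
n=17: can move to 16, which is L ⇒ W
n=18: can move to 9, which is L ⇒ W
n=19: the only move is to 18(W), a W ⇒ L
n=20: can move to 16, which is L ⇒ W
n=21: can move to 7, which is L ⇒ W
n=22: can move to 11, which is L ⇒ W
n=23: the only move is to 22(W), a W ⇒ L
n=24: can move to 16, which is L ⇒ W
n=25: moves to 20(W), 24(W); every one is W ⇒ L
n=26: can move to 13, which is L ⇒ W
n=27: can move to 9, which is L ⇒ W
n=28: moves to 14(W), 21(W), 24(W), 26(W), 27(W); every one is W ⇒ L
n=29: can move to 28, which is L ⇒ W
n=30: can move to 25, which is L ⇒ W
L entries with 1 ≤ n ≤ 30 (n=0 is outside the asked range and is not counted): n = 2, 5, 7, 9, 11, 13, 16, 19, 23, 25, 28; that makes 11.

11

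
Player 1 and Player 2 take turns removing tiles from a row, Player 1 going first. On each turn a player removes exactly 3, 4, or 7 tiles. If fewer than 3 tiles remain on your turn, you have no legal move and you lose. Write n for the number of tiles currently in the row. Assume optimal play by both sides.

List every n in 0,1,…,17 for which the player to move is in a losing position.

0, 1, 2, 10, 11, 12

Positions with no move are L. A position that does have a move is losing for the player to move precisely when every available move leads to a winning position for the opponent. Fill in the labels:
n=0: no move → L
n=1: no move → L
n=2: no move → L
n=3: can move to 0, which is L ⇒ W
n=4: can move to 1, which is L ⇒ W
n=5: can move to 2, which is L ⇒ W
n=6: can move to 2, which is L ⇒ W
n=7: can move to 0, which is L ⇒ W
n=8: can move to 1, which is L ⇒ W
n=9: can move to 2, which is L ⇒ W
n=10: moves to 7(W), 6(W), 3(W); every one is W ⇒ L
n=11: moves to 8(W), 7(W), 4(W); every one is W ⇒ L
n=12: moves to 9(W), 8(W), 5(W); every one is W ⇒ L
n=13: can move to 10, which is L ⇒ W
n=14: can move to 11, which is L ⇒ W
n=15: can move to 12, which is L ⇒ W
n=16: can move to 12, which is L ⇒ W
n=17: can move to 10, which is L ⇒ W
The losing starting values of n are exactly the entries labelled L in this table (6 of them).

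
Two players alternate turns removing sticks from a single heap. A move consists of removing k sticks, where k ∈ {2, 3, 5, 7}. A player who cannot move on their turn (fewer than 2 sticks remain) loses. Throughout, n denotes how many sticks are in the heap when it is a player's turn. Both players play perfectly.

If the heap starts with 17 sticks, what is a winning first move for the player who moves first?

Work bottom-up. With no move the player to move loses. Otherwise the position is W if at least one move leads to an L position for the opponent, and L if every move leads to a W.
n=0: no move → L
n=1: no move → L
n=2: reaches L-position 0 → W
n=3: reaches L-position 1 → W
n=4: reaches L-position 1 → W
n=5: reaches L-position 0 → W
n=6: reaches L-position 1 → W
n=7: reaches L-position 0 → W
n=8: reaches L-position 1 → W
n=9: only reaches 7(W), 6(W), 4(W), 2(W), all W → L
n=10: only reaches 8(W), 7(W), 5(W), 3(W), all W → L
n=11: reaches L-position 9 → W
n=12: reaches L-position 10 → W
n=13: reaches L-position 10 → W
n=14: reaches L-position 9 → W
n=15: reaches L-position 10 → W
n=16: reaches L-position 9 → W
n=17: reaches L-position 10 → W
From 17, the L positions reachable in one move are: 10.

Remove 7, leaving 10.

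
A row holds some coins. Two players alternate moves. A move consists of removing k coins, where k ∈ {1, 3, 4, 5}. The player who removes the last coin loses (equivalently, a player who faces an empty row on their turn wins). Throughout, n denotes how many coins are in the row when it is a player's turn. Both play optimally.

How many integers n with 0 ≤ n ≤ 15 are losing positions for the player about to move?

4

Label each position W (a win for the player to move) or L (a loss). A position with no legal move is W; any other position is W exactly when some move reaches an L, and L when every move reaches a W.
n=0: no move; the opponent has just taken the last coin and therefore loses → W
n=1: →0(W) only, which is W, so L
n=2: →1(L), so W
n=3: →2(W), 0(W) — all W, so L
n=4: →3(L), so W
n=5: →1(L), so W
n=6: →3(L), so W
n=7: →3(L), so W
n=8: →3(L), so W
n=9: →8(W), 6(W), 5(W), 4(W) — all W, so L
n=10: →9(L), so W
n=11: →10(W), 8(W), 7(W), 6(W) — all W, so L
n=12: →11(L), so W
n=13: →9(L), so W
n=14: →11(L), so W
n=15: →11(L), so W
L entries with 0 ≤ n ≤ 15: n = 1, 3, 9, 11; that makes 4.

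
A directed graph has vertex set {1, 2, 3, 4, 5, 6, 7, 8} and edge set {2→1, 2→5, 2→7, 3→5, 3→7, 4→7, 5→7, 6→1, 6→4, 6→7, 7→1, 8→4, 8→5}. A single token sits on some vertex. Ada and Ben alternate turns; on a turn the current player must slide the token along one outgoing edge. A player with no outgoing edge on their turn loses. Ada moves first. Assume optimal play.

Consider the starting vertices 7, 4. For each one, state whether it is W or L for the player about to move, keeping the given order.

Compute win/loss labels from the base case upward. A position with no move is L. Any other position is W if it can reach an L in one move, else L.
Every edge goes from a vertex to one that appears earlier in the order 1, 7, 4, 6, 5, 2, 3, 8, so processing vertices in that order labels each vertex after all of its successors.
1: no outgoing edge → L
7: W (go to 1, an L position)
4: L (sole option 7(W) is W)
6: W (go to 4, an L position)
5: L (sole option 7(W) is W)
2: W (go to 5, an L position)
3: W (go to 5, an L position)
8: W (go to 5, an L position)

7: W, 4: L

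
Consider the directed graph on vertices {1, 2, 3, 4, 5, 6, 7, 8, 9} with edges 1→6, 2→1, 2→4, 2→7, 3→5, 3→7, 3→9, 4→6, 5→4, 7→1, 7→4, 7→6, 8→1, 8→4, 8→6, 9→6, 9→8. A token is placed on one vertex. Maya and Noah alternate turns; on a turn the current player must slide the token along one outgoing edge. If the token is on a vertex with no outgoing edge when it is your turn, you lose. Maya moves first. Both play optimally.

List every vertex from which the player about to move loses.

Positions with no move are L. A position that does have a move is losing for the player to move precisely when every available move leads to a winning position for the opponent. Fill in the labels:
Every edge goes from a vertex to one that appears earlier in the order 6, 1, 4, 5, 7, 2, 8, 9, 3, so processing vertices in that order labels each vertex after all of its successors.
6: no outgoing edge → L
1: can move to 6, which is L ⇒ W
4: can move to 6, which is L ⇒ W
5: the only move is to 4(W), a W ⇒ L
7: can move to 6, which is L ⇒ W
2: moves to 7(W), 4(W), 1(W); every one is W ⇒ L
8: can move to 6, which is L ⇒ W
9: can move to 6, which is L ⇒ W
3: can move to 5, which is L ⇒ W
Reading off the rows marked L gives the requested list; there are 3 such vertices.

2, 5, 6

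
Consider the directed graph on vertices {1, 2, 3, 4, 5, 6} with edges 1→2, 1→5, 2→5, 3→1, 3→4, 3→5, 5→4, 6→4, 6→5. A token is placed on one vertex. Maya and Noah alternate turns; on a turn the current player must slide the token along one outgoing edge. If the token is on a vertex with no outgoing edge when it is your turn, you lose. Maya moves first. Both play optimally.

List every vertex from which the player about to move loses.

Label each position W (a win for the player to move) or L (a loss). A position with no legal move is L; any other position is W exactly when some move reaches an L, and L when every move reaches a W.
Every edge goes from a vertex to one that appears earlier in the order 4, 5, 2, 6, 1, 3, so processing vertices in that order labels each vertex after all of its successors.
4: no outgoing edge → L
5: →4(L), so W
2: →5(W) only, which is W, so L
6: →4(L), so W
1: →2(L), so W
3: →4(L), so W
The losing starting vertices are exactly the entries labelled L in this table (2 of them).

2, 4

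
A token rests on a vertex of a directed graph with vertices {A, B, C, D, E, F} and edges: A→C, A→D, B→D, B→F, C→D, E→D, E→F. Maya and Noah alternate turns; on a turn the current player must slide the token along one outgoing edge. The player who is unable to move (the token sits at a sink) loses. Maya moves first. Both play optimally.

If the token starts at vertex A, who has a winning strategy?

Maya wins.

Use the standard recursion: the mover loses at a terminal position; elsewhere, the mover wins exactly when some move hands the opponent an L position.
Every edge goes from a vertex to one that appears earlier in the order F, D, E, B, C, A, so processing vertices in that order labels each vertex after all of its successors.
F: no outgoing edge → L
D: no outgoing edge → L
E: reaches L-position D → W
B: reaches L-position D → W
C: reaches L-position D → W
A: reaches L-position D → W
From A Maya can move to D, reaching an L position.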